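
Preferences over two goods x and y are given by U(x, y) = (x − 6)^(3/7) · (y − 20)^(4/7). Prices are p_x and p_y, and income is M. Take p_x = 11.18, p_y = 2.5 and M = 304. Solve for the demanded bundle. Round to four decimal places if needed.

After buying the subsistence bundle (6, 20), a share 3/7 of the remaining income goes to x: x* = 6 + 3/7·(M − 6p_x − 20p_y)/p_x.
Discretionary income = 304 − 6·11.18 − 20·2.5 = 186.92; x* = 6 + 3/7·186.92/11.18 = 13.1653; y* = 20 + 4/7·186.92/2.5 = 62.7246.

x* = 13.1653, y* = 62.7246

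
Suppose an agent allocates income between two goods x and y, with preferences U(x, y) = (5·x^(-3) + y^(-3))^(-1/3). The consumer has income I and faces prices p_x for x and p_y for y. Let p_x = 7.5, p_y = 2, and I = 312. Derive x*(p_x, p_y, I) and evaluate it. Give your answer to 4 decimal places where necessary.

x* = 33.329

From the CES first-order condition, 5·(y/x)^(4) = p_x/p_y.
Solve for the ratio: y/x = [(1/5)·p_x/p_y]^(0.25).
Substitute y = (y/x)·x into the budget: x* = I/(p_x + p_y·(y/x)).
Numerically y/x = 0.930605, so x* = 312/(7.5 + 2·0.930605) = 33.329.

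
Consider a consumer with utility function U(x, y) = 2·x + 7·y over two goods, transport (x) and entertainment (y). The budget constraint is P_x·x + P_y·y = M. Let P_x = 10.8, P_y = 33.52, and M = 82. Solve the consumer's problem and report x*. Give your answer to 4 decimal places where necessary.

y gives more utility per dollar, so spend all income on y: y* = M/P_y, x* = 0.
Numerically: x* = 0, y* = 2.4463.

x* = 0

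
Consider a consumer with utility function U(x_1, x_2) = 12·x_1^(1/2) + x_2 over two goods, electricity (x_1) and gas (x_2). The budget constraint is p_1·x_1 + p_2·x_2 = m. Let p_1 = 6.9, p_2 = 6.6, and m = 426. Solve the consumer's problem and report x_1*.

x_1* = 32.9376

Utility is quasi-linear in x_2; the FOC for x_1 is 6/√x_1 = p_1/p_2.
Thus x_1* = (6·p_2/p_1)² — independent of m — with the rest of income spent on x_2.
Plugging in: x_1* = (6·6.6/6.9)² = 32.9376.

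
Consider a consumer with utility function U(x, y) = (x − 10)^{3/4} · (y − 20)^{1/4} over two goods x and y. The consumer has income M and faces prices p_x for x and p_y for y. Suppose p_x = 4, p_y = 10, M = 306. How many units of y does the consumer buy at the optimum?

Let x' = x−10, y' = y−20. MRS = 3·y'/x' = p_x/p_y.
Substituting into the budget: x* = 10 + 0.75·(M − 10·p_x − 20·p_y)/p_x, and y* = 20 + 0.25·(…)/p_y.
Discretionary income = 306 − 10·4 − 20·10 = 66; y* = 20 + 0.25·66/10 = 21.65.

y* = 21.65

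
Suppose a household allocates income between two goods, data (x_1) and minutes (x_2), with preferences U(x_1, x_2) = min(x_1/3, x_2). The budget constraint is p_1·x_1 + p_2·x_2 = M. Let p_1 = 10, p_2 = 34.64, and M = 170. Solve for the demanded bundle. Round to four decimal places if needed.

Leontief preferences: the optimum is at the kink where x_1/3 = x_2/1, i.e. x_2 = (1/3)·x_1.
Budget: p_1·x_1 + p_2·(1/3)·x_1 = M, so (3·p_1 + p_2)·x_1 = 3·M.
Demand: x_1*(p_1,p_2,M) = 3·M/(3·p_1 + p_2), x_2* = M/(3·p_1 + p_2).
Here 3·10 + 34.64 = 64.64, giving x_1* = 7.8899 and x_2* = 2.63.

x_1* = 7.8899, x_2* = 2.63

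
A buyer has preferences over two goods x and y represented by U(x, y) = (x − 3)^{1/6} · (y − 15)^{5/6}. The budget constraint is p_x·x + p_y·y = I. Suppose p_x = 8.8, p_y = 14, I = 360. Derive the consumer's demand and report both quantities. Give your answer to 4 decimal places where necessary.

Discretionary income = 360 − 3·8.8 − 15·14 = 123.6; x* = 3 + 1/6·123.6/8.8 = 5.3409; y* = 15 + 5/6·123.6/14 = 22.3571.

x* = 5.3409, y* = 22.3571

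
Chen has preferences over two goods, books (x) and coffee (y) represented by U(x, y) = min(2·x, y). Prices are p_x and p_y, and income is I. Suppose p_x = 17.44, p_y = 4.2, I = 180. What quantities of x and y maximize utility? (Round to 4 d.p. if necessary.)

x* = 6.9659, y* = 13.9319

Here 17.44 + 2·4.2 = 25.84, giving x* = 6.9659 and y* = 13.9319.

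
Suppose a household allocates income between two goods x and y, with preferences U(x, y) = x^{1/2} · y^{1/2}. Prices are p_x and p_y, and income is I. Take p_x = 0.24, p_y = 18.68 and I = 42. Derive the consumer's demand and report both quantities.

x* = 87.5, y* = 1.1242

MU_x/MU_y = (0.5·y)/(0.5·x); tangency sets this equal to p_x/p_y.
So 0.5·p_y·y = 0.5·p_x·x; combined with the budget, a share 0.5 of income goes to x.
Demand: x*(p_x,p_y,I) = 0.5·I/p_x and y* = 0.5·I/p_y.
At p_x=0.24, p_y=18.68, I=42: x* = 0.5·42/0.24 = 87.5, y* = 1.1242.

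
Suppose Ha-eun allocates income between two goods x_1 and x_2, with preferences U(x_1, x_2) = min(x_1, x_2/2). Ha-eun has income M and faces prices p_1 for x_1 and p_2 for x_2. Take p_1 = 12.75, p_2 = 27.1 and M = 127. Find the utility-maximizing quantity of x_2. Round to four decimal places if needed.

With perfect complements, no substitution: consume in ratio x_1:x_2 = 1:2.
Budget: p_1·x_1 + p_2·2·x_1 = M, so (p_1 + 2·p_2)·x_1 = M.
Demand: x_1*(p_1,p_2,M) = M/(p_1 + 2·p_2), x_2* = 2·M/(p_1 + 2·p_2).
Here 12.75 + 2·27.1 = 66.95, giving x_2* = 3.7939.

x_2* = 3.7939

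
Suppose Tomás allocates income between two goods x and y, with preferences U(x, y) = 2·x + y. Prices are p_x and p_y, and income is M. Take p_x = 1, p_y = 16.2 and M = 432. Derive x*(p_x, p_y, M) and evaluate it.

Perfect substitutes: compare marginal utility per dollar. 2/p_x vs 1/p_y → 2 vs 0.0617.
x gives more utility per dollar, so spend all income on x: x* = M/p_x, y* = 0.
Numerically: x* = 432, y* = 0.

x* = 432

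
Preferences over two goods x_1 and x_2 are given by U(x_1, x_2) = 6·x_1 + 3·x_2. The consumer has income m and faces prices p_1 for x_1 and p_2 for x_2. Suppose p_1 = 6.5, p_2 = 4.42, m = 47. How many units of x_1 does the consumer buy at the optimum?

x_1* = 7.2308

Linear utility — the consumer picks whichever good has higher MU/price: 6/6.5 = 0.9231 vs 3/4.42 = 0.6787.
x_1 gives more utility per dollar, so spend all income on x_1: x_1* = m/p_1, x_2* = 0.
Numerically: x_1* = 7.2308, x_2* = 0.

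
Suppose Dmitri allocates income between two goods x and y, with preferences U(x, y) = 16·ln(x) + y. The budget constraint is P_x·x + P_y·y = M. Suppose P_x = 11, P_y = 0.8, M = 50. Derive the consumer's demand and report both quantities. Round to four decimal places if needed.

Set MRS = P_x/P_y: (16/x)/1 = P_x/P_y.
So x*(P_x,P_y) = 16·P_y/P_x, independent of income; and y* = (M − 16·P_y)/P_y.
At the given prices: x* = 16·0.8/11 = 1.1636, and y* = 46.5.

x* = 1.1636, y* = 46.5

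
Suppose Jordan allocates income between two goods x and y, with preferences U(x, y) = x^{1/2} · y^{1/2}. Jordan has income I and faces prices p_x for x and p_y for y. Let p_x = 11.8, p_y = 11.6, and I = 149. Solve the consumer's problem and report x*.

x* = 6.3136

MU_x/MU_y = (0.5·y)/(0.5·x); tangency sets this equal to p_x/p_y.
So 0.5·p_y·y = 0.5·p_x·x; combined with the budget, a share 0.5 of income goes to x.
Demand: x*(p_x,p_y,I) = 0.5·I/p_x and y* = 0.5·I/p_y.
At p_x=11.8, p_y=11.6, I=149: x* = 0.5·149/11.8 = 6.3136.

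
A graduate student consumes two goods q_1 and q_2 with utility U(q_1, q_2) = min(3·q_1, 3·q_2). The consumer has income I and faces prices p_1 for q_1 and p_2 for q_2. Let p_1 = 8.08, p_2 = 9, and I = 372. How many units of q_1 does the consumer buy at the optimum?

q_1* = 21.7799

Leontief preferences: the optimum is at the kink where q_1/3 = q_2/3, i.e. q_2 = q_1.
Budget: p_1·q_1 + p_2·q_1 = I, so (3·p_1 + 3·p_2)·q_1 = 3·I.
Demand: q_1*(p_1,p_2,I) = 3·I/(3·p_1 + 3·p_2), q_2* = 3·I/(3·p_1 + 3·p_2).
Here 3·8.08 + 3·9 = 51.24, giving q_1* = 21.7799.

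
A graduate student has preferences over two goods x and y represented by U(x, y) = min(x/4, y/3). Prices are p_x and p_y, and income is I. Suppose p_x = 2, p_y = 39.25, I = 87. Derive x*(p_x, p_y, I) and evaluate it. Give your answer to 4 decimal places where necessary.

Leontief preferences: the optimum is at the kink where x/4 = y/3, i.e. y = (3/4)·x.
Budget: p_x·x + p_y·(3/4)·x = I, so (4·p_x + 3·p_y)·x = 4·I.
Demand: x*(p_x,p_y,I) = 4·I/(4·p_x + 3·p_y), y* = 3·I/(4·p_x + 3·p_y).
Here 4·2 + 3·39.25 = 125.75, giving x* = 2.7674.

x* = 2.7674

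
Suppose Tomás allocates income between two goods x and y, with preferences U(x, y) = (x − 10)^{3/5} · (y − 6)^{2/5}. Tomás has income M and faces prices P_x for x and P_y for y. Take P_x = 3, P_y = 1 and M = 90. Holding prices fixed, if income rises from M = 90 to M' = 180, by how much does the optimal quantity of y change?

Δy* = 36

After buying the subsistence bundle (10, 6), a share 0.6 of the remaining income goes to x: x* = 10 + 0.6·(M − 10P_x − 6P_y)/P_x.
Discretionary income = 90 − 10·3 − 6·1 = 54; y* = 6 + 0.4·54/1 = 27.6.
At M' = 180: y* = 63.6. Change: 63.6 − 27.6 = 36.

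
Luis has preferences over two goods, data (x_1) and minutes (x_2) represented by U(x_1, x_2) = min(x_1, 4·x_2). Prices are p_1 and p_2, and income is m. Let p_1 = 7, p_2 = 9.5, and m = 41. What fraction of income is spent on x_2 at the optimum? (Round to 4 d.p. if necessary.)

share on x_2 = 0.2533

Demand: x_1*(p_1,p_2,m) = 4·m/(4·p_1 + p_2), x_2* = m/(4·p_1 + p_2).
Here 4·7 + 9.5 = 37.5, giving x_1* = 4.3733 and x_2* = 1.0933.
Expenditure on x_2: 9.5·1.0933 = 10.3867; share = 0.2533.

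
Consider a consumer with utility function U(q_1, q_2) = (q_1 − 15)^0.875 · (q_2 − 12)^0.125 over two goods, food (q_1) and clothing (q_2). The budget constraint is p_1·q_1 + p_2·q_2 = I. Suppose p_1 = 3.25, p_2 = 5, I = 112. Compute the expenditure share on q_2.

Discretionary income = 112 − 15·3.25 − 12·5 = 3.25; q_1* = 15 + 0.875·3.25/3.25 = 15.875; q_2* = 12 + 0.125·3.25/5 = 12.0813.
Expenditure on q_2: 5·12.0813 = 60.4062; share = 0.5393.

share on q_2 = 0.5393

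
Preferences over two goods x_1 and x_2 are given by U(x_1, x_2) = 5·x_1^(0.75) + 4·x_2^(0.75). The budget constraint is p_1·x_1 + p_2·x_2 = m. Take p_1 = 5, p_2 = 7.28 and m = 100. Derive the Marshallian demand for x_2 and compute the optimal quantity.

MU_x_1 ∝ 5·x_1^(-0.25), MU_x_2 ∝ 4·x_2^(-0.25), so MRS = (5/4)·(x_2/x_1)^(0.25) = p_1/p_2.
Hence x_2/x_1 = ((4/5)·p_1/p_2)^(1/(0.25)), i.e. raised to the 4 power.
Substitute x_2 = (x_2/x_1)·x_1 into the budget: x_1* = m/(p_1 + p_2·(x_2/x_1)).
Numerically x_2/x_1 = 0.091141, so x_1* = 100/(5 + 7.28·0.091141) = 17.6569 and x_2* = 0.091141·17.6569 = 1.6093.

x_2* = 1.6093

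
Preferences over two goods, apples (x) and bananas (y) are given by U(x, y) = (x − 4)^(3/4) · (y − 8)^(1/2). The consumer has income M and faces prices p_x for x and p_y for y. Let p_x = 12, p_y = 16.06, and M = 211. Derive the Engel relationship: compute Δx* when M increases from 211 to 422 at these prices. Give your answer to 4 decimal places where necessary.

Δx* = 10.55

Let x' = x−4, y' = y−8. MRS = (3/2)·y'/x' = p_x/p_y.
Substituting into the budget: x* = 4 + 0.6·(M − 4·p_x − 8·p_y)/p_x, and y* = 8 + 0.4·(…)/p_y.
Discretionary income = 211 − 4·12 − 8·16.06 = 34.52; x* = 4 + 0.6·34.52/12 = 5.726.
At M' = 422: x* = 16.276. Change: 16.276 − 5.726 = 10.55.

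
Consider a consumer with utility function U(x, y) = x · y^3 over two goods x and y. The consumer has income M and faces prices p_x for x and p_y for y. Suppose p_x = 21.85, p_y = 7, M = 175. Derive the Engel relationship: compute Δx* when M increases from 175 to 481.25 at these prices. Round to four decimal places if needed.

MU_x/MU_y = (y)/(3·x); tangency sets this equal to p_x/p_y.
Rearranging, p_y·y = 3·p_x·x. Substituting into the budget gives p_x·x·(1 + 3) = M.
Demand: x*(p_x,p_y,M) = 0.25·M/p_x and y* = 0.75·M/p_y.
At p_x=21.85, p_y=7, M=175: x* = 0.25·175/21.85 = 2.0023.
At M' = 481.25: x* = 5.5063. Change: 5.5063 − 2.0023 = 3.504.

Δx* = 3.504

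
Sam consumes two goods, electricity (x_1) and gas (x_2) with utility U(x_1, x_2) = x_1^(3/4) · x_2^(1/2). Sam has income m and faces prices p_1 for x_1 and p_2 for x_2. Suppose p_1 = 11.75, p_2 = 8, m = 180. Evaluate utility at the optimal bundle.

At p_1=11.75, p_2=8, m=180: x_1* = 0.6·180/11.75 = 9.1915, x_2* = 9.
Utility at the optimum: U(9.1915, 9) = 15.8366.

V = 15.8366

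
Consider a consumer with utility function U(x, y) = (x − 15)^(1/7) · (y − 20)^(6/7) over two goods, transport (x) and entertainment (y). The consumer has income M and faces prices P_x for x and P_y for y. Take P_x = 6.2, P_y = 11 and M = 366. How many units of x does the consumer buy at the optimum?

MRS = (1/6)·(y−20)/(x−15). Tangency with P_x/P_y gives y−20 = 6·(P_x/P_y)·(x−15).
Substituting into the budget: x* = 15 + 1/7·(M − 15·P_x − 20·P_y)/P_x, and y* = 20 + 6/7·(…)/P_y.
Discretionary income = 366 − 15·6.2 − 20·11 = 53; x* = 15 + 1/7·53/6.2 = 16.2212.

x* = 16.2212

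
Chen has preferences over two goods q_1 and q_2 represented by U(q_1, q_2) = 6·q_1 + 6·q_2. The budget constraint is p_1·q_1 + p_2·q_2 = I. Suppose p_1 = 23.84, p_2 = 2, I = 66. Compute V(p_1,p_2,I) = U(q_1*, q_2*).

V = 198

Linear utility — the consumer picks whichever good has higher MU/price: 6/23.84 = 0.2517 vs 6/2 = 3.
q_2 gives more utility per dollar, so spend all income on q_2: q_2* = I/p_2, q_1* = 0.
Numerically: q_1* = 0, q_2* = 33.
Utility at the optimum: U(0, 33) = 198.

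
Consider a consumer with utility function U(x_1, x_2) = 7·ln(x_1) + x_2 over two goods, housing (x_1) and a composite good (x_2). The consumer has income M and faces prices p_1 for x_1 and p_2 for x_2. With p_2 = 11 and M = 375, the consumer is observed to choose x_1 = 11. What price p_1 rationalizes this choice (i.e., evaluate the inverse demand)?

p_1 = 7

Set MRS = p_1/p_2: (7/x_1)/1 = p_1/p_2.
So x_1*(p_1,p_2) = 7·p_2/p_1, independent of income; and x_2* = (M − 7·p_2)/p_2.
Set x_1* = 11 in the demand function and solve for p_1: p_1 = 7.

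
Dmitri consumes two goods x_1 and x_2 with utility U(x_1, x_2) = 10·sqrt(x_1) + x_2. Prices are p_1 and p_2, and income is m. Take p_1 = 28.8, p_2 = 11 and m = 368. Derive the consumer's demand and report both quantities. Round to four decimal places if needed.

x_1* = 3.647, x_2* = 23.9059

Utility is quasi-linear in x_2; the FOC for x_1 is 5/√x_1 = p_1/p_2.
Solve: √x_1 = 5·p_2/p_1, so x_1*(p_1,p_2) = (5·p_2/p_1)², and x_2* = (m − p_1·x_1*)/p_2.
Plugging in: x_1* = (5·11/28.8)² = 3.647, x_2* = 23.9059.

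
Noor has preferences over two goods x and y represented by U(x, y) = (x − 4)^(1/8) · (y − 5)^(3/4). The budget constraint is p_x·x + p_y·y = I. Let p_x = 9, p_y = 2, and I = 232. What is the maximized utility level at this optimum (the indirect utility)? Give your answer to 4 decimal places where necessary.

V = 30.5438

This is Cobb-Douglas in (x−4, y−5): tangency gives 0.125·p_y·(y−5) = 0.75·p_x·(x−4).
After buying the subsistence bundle (4, 5), a share 1/7 of the remaining income goes to x: x* = 4 + 1/7·(I − 4p_x − 5p_y)/p_x.
Discretionary income = 232 − 4·9 − 5·2 = 186; x* = 4 + 1/7·186/9 = 6.9524; y* = 5 + 6/7·186/2 = 84.7143.
Utility at the optimum: U(6.9524, 84.7143) = 30.5438.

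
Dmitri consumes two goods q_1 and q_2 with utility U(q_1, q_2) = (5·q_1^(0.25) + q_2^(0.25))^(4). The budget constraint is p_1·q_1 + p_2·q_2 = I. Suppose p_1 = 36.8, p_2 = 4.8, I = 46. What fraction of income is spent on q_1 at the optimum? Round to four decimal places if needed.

Substitute q_2 = (q_2/q_1)·q_1 into the budget: q_1* = I/(p_1 + p_2·(q_2/q_1)).
Numerically q_2/q_1 = 1.768135, so q_1* = 46/(36.8 + 4.8·1.768135) = 1.0157 and q_2* = 1.768135·1.0157 = 1.796.
Expenditure on q_1: 36.8·1.0157 = 37.3793; share = 0.8126.

share on q_1 = 0.8126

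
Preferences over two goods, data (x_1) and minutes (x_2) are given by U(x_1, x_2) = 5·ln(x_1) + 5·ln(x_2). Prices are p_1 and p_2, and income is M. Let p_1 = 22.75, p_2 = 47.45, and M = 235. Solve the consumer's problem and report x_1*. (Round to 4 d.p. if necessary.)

x_1* = 5.1648

Demand: x_1*(p_1,p_2,M) = 0.5·M/p_1 and x_2* = 0.5·M/p_2.
At p_1=22.75, p_2=47.45, M=235: x_1* = 0.5·235/22.75 = 5.1648.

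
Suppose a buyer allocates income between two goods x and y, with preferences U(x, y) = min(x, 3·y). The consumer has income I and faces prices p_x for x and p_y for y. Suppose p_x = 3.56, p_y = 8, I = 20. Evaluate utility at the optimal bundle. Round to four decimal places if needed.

V = 3.212

Leontief preferences: the optimum is at the kink where x/3 = y/1, i.e. y = (1/3)·x.
Budget: p_x·x + p_y·(1/3)·x = I, so (3·p_x + p_y)·x = 3·I.
Demand: x*(p_x,p_y,I) = 3·I/(3·p_x + p_y), y* = I/(3·p_x + p_y).
Here 3·3.56 + 8 = 18.68, giving x* = 3.212 and y* = 1.0707.
Utility at the optimum: U(3.212, 1.0707) = 3.212.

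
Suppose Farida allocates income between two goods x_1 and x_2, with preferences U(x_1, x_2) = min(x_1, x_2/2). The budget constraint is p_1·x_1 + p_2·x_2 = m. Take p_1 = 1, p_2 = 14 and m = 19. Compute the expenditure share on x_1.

share on x_1 = 0.0345

Leontief preferences: the optimum is at the kink where x_1/1 = x_2/2, i.e. x_2 = 2·x_1.
Budget: p_1·x_1 + p_2·2·x_1 = m, so (p_1 + 2·p_2)·x_1 = m.
Demand: x_1*(p_1,p_2,m) = m/(p_1 + 2·p_2), x_2* = 2·m/(p_1 + 2·p_2).
Here 1 + 2·14 = 29, giving x_1* = 0.6552 and x_2* = 1.3103.
Expenditure on x_1: 1·0.6552 = 0.6552; share = 0.0345.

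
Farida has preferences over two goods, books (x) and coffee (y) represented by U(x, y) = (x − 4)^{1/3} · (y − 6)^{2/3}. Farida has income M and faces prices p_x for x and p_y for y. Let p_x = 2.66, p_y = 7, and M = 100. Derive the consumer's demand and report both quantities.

x* = 9.9348, y* = 10.5105

This is Cobb-Douglas in (x−4, y−6): tangency gives 1/3·p_y·(y−6) = 2/3·p_x·(x−4).
After buying the subsistence bundle (4, 6), a share 1/3 of the remaining income goes to x: x* = 4 + 1/3·(M − 4p_x − 6p_y)/p_x.
Discretionary income = 100 − 4·2.66 − 6·7 = 47.36; x* = 4 + 1/3·47.36/2.66 = 9.9348; y* = 6 + 2/3·47.36/7 = 10.5105.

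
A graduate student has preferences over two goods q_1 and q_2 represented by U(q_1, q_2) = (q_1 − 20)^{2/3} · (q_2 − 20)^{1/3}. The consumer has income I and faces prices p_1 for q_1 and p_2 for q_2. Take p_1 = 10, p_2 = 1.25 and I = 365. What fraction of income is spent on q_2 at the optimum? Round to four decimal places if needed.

share on q_2 = 0.1963

Let q_1' = q_1−20, q_2' = q_2−20. MRS = 2·q_2'/q_1' = p_1/p_2.
Substituting into the budget: q_1* = 20 + 2/3·(I − 20·p_1 − 20·p_2)/p_1, and q_2* = 20 + 1/3·(…)/p_2.
Discretionary income = 365 − 20·10 − 20·1.25 = 140; q_1* = 20 + 2/3·140/10 = 29.3333; q_2* = 20 + 1/3·140/1.25 = 57.3333.
Expenditure on q_2: 1.25·57.3333 = 71.6667; share = 0.1963.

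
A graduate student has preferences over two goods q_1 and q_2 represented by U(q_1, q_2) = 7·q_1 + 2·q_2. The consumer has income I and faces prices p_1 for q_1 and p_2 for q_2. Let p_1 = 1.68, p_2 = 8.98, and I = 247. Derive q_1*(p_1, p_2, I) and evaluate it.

Linear utility — the consumer picks whichever good has higher MU/price: 7/1.68 = 4.1667 vs 2/8.98 = 0.2227.
q_1 gives more utility per dollar, so spend all income on q_1: q_1* = I/p_1, q_2* = 0.
Numerically: q_1* = 147.0238, q_2* = 0.

q_1* = 147.0238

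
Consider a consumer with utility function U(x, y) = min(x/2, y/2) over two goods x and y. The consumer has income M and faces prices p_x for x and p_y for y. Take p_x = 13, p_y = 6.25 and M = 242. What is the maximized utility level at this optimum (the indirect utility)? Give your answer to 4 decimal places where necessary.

V = 6.2857

Here 2·13 + 2·6.25 = 38.5, giving x* = 12.5714 and y* = 12.5714.
Utility at the optimum: U(12.5714, 12.5714) = 6.2857.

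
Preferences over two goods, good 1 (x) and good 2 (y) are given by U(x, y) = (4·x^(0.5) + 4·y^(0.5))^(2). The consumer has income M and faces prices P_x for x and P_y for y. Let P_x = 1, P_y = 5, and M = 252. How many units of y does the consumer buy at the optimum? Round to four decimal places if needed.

From the CES first-order condition, (y/x)^(0.5) = P_x/P_y.
Hence y/x = (P_x/P_y)^(1/(0.5)), i.e. raised to the 2 power.
With the ratio pinned down, the budget gives x* = M/(P_x + P_y·(y/x)) and y* = (y/x)·x*.
Numerically y/x = 0.04, so x* = 252/(1 + 5·0.04) = 210 and y* = 0.04·210 = 8.4.

y* = 8.4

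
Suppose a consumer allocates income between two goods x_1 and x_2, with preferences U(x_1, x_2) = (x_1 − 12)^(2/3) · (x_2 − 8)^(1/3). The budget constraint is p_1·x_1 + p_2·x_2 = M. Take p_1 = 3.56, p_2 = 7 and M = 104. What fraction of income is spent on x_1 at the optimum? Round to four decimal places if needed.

share on x_1 = 0.4446

After buying the subsistence bundle (12, 8), a share 2/3 of the remaining income goes to x_1: x_1* = 12 + 2/3·(M − 12p_1 − 8p_2)/p_1.
Discretionary income = 104 − 12·3.56 − 8·7 = 5.28; x_1* = 12 + 2/3·5.28/3.56 = 12.9888; x_2* = 8 + 1/3·5.28/7 = 8.2514.
Expenditure on x_1: 3.56·12.9888 = 46.24; share = 0.4446.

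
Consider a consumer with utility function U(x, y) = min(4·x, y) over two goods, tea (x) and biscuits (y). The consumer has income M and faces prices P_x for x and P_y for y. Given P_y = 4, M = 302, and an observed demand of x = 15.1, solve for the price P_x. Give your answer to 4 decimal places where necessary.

With perfect complements, no substitution: consume in ratio x:y = 1:4.
Budget: P_x·x + P_y·4·x = M, so (P_x + 4·P_y)·x = M.
Demand: x*(P_x,P_y,M) = M/(P_x + 4·P_y), y* = 4·M/(P_x + 4·P_y).
Set x* = 15.1 in the demand function and solve for P_x: P_x = 4.

P_x = 4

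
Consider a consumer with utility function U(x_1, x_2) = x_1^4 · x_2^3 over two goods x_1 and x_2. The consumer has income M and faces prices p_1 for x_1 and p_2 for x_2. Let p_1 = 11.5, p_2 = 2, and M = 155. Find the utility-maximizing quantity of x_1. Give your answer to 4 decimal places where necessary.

Demand: x_1*(p_1,p_2,M) = 4/7·M/p_1 and x_2* = 3/7·M/p_2.
At p_1=11.5, p_2=2, M=155: x_1* = 4/7·155/11.5 = 7.7019.

x_1* = 7.7019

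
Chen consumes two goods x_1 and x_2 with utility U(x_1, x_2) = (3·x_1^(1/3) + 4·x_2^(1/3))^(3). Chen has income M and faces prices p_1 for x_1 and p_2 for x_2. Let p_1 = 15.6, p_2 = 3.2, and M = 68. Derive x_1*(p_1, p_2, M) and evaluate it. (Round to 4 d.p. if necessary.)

From the CES first-order condition, (3/4)·(x_2/x_1)^(2/3) = p_1/p_2.
Solve for the ratio: x_2/x_1 = [(4/3)·p_1/p_2]^(1.5).
Substitute x_2 = (x_2/x_1)·x_1 into the budget: x_1* = M/(p_1 + p_2·(x_2/x_1)).
Numerically x_2/x_1 = 16.571813, so x_1* = 68/(15.6 + 3.2·16.571813) = 0.9908.

x_1* = 0.9908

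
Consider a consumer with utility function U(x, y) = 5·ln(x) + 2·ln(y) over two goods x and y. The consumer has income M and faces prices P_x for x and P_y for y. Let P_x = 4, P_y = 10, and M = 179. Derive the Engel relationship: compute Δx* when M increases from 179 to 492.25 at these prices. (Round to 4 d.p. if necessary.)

Δx* = 55.9375

The MRS is (5/2)·y/x. Set MRS = P_x/P_y.
Rearranging, P_y·y = (2/5)·P_x·x. Substituting into the budget gives P_x·x·(1 + (2/5)) = M.
Demand: x*(P_x,P_y,M) = 5/7·M/P_x and y* = 2/7·M/P_y.
At P_x=4, P_y=10, M=179: x* = 5/7·179/4 = 31.9643.
At M' = 492.25: x* = 87.9018. Change: 87.9018 − 31.9643 = 55.9375.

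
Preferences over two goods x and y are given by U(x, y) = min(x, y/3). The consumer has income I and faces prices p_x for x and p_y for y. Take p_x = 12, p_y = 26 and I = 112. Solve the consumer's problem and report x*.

Leontief preferences: the optimum is at the kink where x/1 = y/3, i.e. y = 3·x.
Budget: p_x·x + p_y·3·x = I, so (p_x + 3·p_y)·x = I.
Demand: x*(p_x,p_y,I) = I/(p_x + 3·p_y), y* = 3·I/(p_x + 3·p_y).
Here 12 + 3·26 = 90, giving x* = 1.2444.

x* = 1.2444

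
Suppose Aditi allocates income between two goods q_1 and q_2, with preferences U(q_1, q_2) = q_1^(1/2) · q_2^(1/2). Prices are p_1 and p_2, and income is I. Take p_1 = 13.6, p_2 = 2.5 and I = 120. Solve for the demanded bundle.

q_1* = 4.4118, q_2* = 24

MU_q_1/MU_q_2 = (0.5·q_2)/(0.5·q_1); tangency sets this equal to p_1/p_2.
So 0.5·p_2·q_2 = 0.5·p_1·q_1; combined with the budget, a share 0.5 of income goes to q_1.
Demand: q_1*(p_1,p_2,I) = 0.5·I/p_1 and q_2* = 0.5·I/p_2.
At p_1=13.6, p_2=2.5, I=120: q_1* = 0.5·120/13.6 = 4.4118, q_2* = 24.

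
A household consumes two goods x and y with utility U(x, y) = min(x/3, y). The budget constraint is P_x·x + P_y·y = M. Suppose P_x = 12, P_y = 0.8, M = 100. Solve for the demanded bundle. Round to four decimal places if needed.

Leontief preferences: the optimum is at the kink where x/3 = y/1, i.e. y = (1/3)·x.
Budget: P_x·x + P_y·(1/3)·x = M, so (3·P_x + P_y)·x = 3·M.
Demand: x*(P_x,P_y,M) = 3·M/(3·P_x + P_y), y* = M/(3·P_x + P_y).
Here 3·12 + 0.8 = 36.8, giving x* = 8.1522 and y* = 2.7174.

x* = 8.1522, y* = 2.7174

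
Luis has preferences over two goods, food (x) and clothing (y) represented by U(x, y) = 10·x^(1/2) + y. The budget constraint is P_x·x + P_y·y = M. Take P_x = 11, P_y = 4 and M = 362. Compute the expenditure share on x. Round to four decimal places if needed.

Utility is quasi-linear in y; the FOC for x is 5/√x = P_x/P_y.
Solve: √x = 5·P_y/P_x, so x*(P_x,P_y) = (5·P_y/P_x)², and y* = (M − P_x·x*)/P_y.
Plugging in: x* = (5·4/11)² = 3.3058, y* = 81.4091.
Expenditure on x: 11·3.3058 = 36.3636; share = 0.1005.

share on x = 0.1005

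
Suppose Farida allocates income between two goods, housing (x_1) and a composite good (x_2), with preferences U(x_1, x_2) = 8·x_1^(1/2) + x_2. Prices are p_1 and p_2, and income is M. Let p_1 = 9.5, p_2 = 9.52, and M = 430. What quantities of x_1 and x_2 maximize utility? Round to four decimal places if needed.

x_1* = 16.0674, x_2* = 29.1344

Set MRS = p_1/p_2: 4·x_1^(−1/2) = p_1/p_2.
Solve: √x_1 = 4·p_2/p_1, so x_1*(p_1,p_2) = (4·p_2/p_1)², and x_2* = (M − p_1·x_1*)/p_2.
Plugging in: x_1* = (4·9.52/9.5)² = 16.0674, x_2* = 29.1344.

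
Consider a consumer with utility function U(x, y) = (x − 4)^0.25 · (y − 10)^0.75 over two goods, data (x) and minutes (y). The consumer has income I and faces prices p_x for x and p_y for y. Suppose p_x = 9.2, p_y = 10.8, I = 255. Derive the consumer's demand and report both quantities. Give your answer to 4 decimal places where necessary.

x* = 6.9946, y* = 17.6528

Let x' = x−4, y' = y−10. MRS = (1/3)·y'/x' = p_x/p_y.
After buying the subsistence bundle (4, 10), a share 0.25 of the remaining income goes to x: x* = 4 + 0.25·(I − 4p_x − 10p_y)/p_x.
Discretionary income = 255 − 4·9.2 − 10·10.8 = 110.2; x* = 4 + 0.25·110.2/9.2 = 6.9946; y* = 10 + 0.75·110.2/10.8 = 17.6528.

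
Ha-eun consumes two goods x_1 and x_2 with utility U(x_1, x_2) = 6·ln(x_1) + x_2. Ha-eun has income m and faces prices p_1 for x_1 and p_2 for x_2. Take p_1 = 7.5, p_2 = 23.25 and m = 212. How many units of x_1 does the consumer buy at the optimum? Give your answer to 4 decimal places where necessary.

x_1* = 18.6

MU_x_1 = 6/x_1, MU_x_2 = 1. Tangency: 6/x_1 = p_1/p_2.
So x_1*(p_1,p_2) = 6·p_2/p_1, independent of income; and x_2* = (m − 6·p_2)/p_2.
At the given prices: x_1* = 6·23.25/7.5 = 18.6.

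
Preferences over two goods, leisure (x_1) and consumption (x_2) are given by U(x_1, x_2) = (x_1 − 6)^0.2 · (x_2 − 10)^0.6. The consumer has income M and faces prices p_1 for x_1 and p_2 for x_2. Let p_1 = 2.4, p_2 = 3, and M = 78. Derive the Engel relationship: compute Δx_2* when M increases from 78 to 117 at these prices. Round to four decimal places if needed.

Δx_2* = 9.75

Let x_1' = x_1−6, x_2' = x_2−10. MRS = (1/3)·x_2'/x_1' = p_1/p_2.
Substituting into the budget: x_1* = 6 + 0.25·(M − 6·p_1 − 10·p_2)/p_1, and x_2* = 10 + 0.75·(…)/p_2.
Discretionary income = 78 − 6·2.4 − 10·3 = 33.6; x_2* = 10 + 0.75·33.6/3 = 18.4.
At M' = 117: x_2* = 28.15. Change: 28.15 − 18.4 = 9.75.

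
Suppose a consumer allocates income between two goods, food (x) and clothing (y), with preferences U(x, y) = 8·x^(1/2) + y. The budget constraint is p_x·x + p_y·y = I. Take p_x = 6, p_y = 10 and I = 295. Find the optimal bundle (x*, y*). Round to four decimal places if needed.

Set MRS = p_x/p_y: 4·x^(−1/2) = p_x/p_y.
Solve: √x = 4·p_y/p_x, so x*(p_x,p_y) = (4·p_y/p_x)², and y* = (I − p_x·x*)/p_y.
Plugging in: x* = (4·10/6)² = 44.4444, y* = 2.8333.

x* = 44.4444, y* = 2.8333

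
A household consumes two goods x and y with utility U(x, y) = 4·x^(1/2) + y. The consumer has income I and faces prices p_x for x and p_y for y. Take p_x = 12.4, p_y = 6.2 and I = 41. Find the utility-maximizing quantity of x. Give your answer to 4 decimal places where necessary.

MU_x = 2/√x, MU_y = 1. Tangency: 2/√x = p_x/p_y.
Thus x* = (2·p_y/p_x)² — independent of I — with the rest of income spent on y.
Plugging in: x* = (2·6.2/12.4)² = 1.

x* = 1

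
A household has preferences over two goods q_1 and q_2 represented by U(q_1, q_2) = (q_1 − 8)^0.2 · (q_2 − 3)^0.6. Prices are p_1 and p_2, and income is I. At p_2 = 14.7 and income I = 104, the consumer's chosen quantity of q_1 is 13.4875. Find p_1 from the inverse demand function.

p_1 = 2

Let q_1' = q_1−8, q_2' = q_2−3. MRS = (1/3)·q_2'/q_1' = p_1/p_2.
After buying the subsistence bundle (8, 3), a share 0.25 of the remaining income goes to q_1: q_1* = 8 + 0.25·(I − 8p_1 − 3p_2)/p_1.
Set q_1* = 13.4875 in the demand function and solve for p_1: p_1 = 2.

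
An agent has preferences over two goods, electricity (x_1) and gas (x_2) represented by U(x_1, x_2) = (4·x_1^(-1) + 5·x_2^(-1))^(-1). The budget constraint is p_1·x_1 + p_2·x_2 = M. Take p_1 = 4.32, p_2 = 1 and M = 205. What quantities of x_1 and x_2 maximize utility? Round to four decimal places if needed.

MU_x_1 ∝ 4·x_1^(-2), MU_x_2 ∝ 5·x_2^(-2), so MRS = (4/5)·(x_2/x_1)^(2) = p_1/p_2.
Hence x_2/x_1 = ((5/4)·p_1/p_2)^(1/(2)), i.e. raised to the 0.5 power.
With the ratio pinned down, the budget gives x_1* = M/(p_1 + p_2·(x_2/x_1)) and x_2* = (x_2/x_1)·x_1*.
Numerically x_2/x_1 = 2.32379, so x_1* = 205/(4.32 + 1·2.32379) = 30.8559 and x_2* = 2.32379·30.8559 = 71.7026.

x_1* = 30.8559, x_2* = 71.7026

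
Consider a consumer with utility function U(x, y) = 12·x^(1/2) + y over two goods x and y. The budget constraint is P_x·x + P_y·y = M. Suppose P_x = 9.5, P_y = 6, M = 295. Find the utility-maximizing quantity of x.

Thus x* = (6·P_y/P_x)² — independent of M — with the rest of income spent on y.
Plugging in: x* = (6·6/9.5)² = 14.3601.

x* = 14.3601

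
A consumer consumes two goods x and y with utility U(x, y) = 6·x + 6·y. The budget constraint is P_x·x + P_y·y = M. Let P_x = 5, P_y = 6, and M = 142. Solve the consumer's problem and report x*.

x* = 28.4

Perfect substitutes: compare marginal utility per dollar. 6/P_x vs 6/P_y → 1.2 vs 1.
x gives more utility per dollar, so spend all income on x: x* = M/P_x, y* = 0.
Numerically: x* = 28.4, y* = 0.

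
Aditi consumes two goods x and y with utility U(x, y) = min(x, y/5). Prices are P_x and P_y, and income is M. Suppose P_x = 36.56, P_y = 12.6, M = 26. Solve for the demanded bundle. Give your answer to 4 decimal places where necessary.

Leontief preferences: the optimum is at the kink where x/1 = y/5, i.e. y = 5·x.
Budget: P_x·x + P_y·5·x = M, so (P_x + 5·P_y)·x = M.
Demand: x*(P_x,P_y,M) = M/(P_x + 5·P_y), y* = 5·M/(P_x + 5·P_y).
Here 36.56 + 5·12.6 = 99.56, giving x* = 0.2611 and y* = 1.3057.

x* = 0.2611, y* = 1.3057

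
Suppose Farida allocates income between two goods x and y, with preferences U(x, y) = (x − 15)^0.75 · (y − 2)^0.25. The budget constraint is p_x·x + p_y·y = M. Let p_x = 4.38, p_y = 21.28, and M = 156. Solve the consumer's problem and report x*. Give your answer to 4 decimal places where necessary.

x* = 23.1747

MRS = 3·(y−2)/(x−15). Tangency with p_x/p_y gives y−2 = (1/3)·(p_x/p_y)·(x−15).
After buying the subsistence bundle (15, 2), a share 0.75 of the remaining income goes to x: x* = 15 + 0.75·(M − 15p_x − 2p_y)/p_x.
Discretionary income = 156 − 15·4.38 − 2·21.28 = 47.74; x* = 15 + 0.75·47.74/4.38 = 23.1747.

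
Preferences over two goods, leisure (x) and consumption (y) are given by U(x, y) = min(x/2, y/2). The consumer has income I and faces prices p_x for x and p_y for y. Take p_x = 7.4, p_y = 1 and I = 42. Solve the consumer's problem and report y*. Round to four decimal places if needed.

y* = 5

Here 2·7.4 + 2·1 = 16.8, giving y* = 5.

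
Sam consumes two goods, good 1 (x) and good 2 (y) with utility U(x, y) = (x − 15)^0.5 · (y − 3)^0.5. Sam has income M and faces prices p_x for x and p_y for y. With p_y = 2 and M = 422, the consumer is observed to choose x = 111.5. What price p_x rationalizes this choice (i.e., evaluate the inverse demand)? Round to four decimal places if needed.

p_x = 2

MRS = (y−3)/(x−15). Tangency with p_x/p_y gives y−3 = (p_x/p_y)·(x−15).
After buying the subsistence bundle (15, 3), a share 0.5 of the remaining income goes to x: x* = 15 + 0.5·(M − 15p_x − 3p_y)/p_x.
Set x* = 111.5 in the demand function and solve for p_x: p_x = 2.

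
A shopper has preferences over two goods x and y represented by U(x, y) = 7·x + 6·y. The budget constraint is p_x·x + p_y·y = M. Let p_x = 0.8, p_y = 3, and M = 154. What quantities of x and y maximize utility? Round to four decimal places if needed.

x* = 192.5, y* = 0

x gives more utility per dollar, so spend all income on x: x* = M/p_x, y* = 0.
Numerically: x* = 192.5, y* = 0.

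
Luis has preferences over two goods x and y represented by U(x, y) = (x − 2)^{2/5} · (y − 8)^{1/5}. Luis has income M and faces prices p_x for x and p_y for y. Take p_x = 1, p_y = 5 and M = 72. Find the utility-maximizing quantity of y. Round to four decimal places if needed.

Let x' = x−2, y' = y−8. MRS = 2·y'/x' = p_x/p_y.
Substituting into the budget: x* = 2 + 2/3·(M − 2·p_x − 8·p_y)/p_x, and y* = 8 + 1/3·(…)/p_y.
Discretionary income = 72 − 2·1 − 8·5 = 30; y* = 8 + 1/3·30/5 = 10.

y* = 10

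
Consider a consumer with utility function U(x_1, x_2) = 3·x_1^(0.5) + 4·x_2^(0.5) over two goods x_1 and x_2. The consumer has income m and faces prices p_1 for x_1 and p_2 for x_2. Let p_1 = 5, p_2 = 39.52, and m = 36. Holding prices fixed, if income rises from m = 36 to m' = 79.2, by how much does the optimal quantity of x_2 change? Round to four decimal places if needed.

Δx_2* = 0.2007

MRS = MU_x_1/MU_x_2 = (3/4)·(x_2/x_1)^(0.5). Set equal to p_1/p_2.
Solve for the ratio: x_2/x_1 = [(4/3)·p_1/p_2]^(2).
With the ratio pinned down, the budget gives x_1* = m/(p_1 + p_2·(x_2/x_1)) and x_2* = (x_2/x_1)·x_1*.
Numerically x_2/x_1 = 0.028457, so x_1* = 36/(5 + 39.52·0.028457) = 5.8779 and x_2* = 0.028457·5.8779 = 0.1673.
At m' = 79.2: x_2* = 0.368. Change: 0.368 − 0.1673 = 0.2007.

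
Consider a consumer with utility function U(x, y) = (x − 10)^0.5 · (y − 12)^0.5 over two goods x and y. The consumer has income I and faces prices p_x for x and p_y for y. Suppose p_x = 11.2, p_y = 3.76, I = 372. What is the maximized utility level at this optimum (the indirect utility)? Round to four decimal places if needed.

V = 16.5563

Let x' = x−10, y' = y−12. MRS = y'/x' = p_x/p_y.
Substituting into the budget: x* = 10 + 0.5·(I − 10·p_x − 12·p_y)/p_x, and y* = 12 + 0.5·(…)/p_y.
Discretionary income = 372 − 10·11.2 − 12·3.76 = 214.88; x* = 10 + 0.5·214.88/11.2 = 19.5929; y* = 12 + 0.5·214.88/3.76 = 40.5745.
Utility at the optimum: U(19.5929, 40.5745) = 16.5563.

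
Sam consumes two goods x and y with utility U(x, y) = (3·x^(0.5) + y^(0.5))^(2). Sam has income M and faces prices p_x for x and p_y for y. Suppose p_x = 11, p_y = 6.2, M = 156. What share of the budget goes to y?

With the ratio pinned down, the budget gives x* = M/(p_x + p_y·(y/x)) and y* = (y/x)·x*.
Numerically y/x = 0.349751, so x* = 156/(11 + 6.2·0.349751) = 11.8465 and y* = 0.349751·11.8465 = 4.1433.
Expenditure on y: 6.2·4.1433 = 25.6886; share = 0.1647.

share on y = 0.1647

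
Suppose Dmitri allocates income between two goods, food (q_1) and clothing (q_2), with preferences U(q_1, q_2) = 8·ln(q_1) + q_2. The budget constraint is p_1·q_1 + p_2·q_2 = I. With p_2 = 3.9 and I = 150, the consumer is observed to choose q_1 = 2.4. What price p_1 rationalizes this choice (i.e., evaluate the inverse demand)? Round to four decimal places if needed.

p_1 = 13

MU_q_1 = 8/q_1, MU_q_2 = 1. Tangency: 8/q_1 = p_1/p_2.
So q_1*(p_1,p_2) = 8·p_2/p_1, independent of income; and q_2* = (I − 8·p_2)/p_2.
Set q_1* = 2.4 in the demand function and solve for p_1: p_1 = 13.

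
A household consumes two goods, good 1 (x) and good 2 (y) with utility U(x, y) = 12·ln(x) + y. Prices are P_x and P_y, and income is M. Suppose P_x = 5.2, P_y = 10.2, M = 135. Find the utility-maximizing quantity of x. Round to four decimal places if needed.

So x*(P_x,P_y) = 12·P_y/P_x, independent of income; and y* = (M − 12·P_y)/P_y.
At the given prices: x* = 12·10.2/5.2 = 23.5385.

x* = 23.5385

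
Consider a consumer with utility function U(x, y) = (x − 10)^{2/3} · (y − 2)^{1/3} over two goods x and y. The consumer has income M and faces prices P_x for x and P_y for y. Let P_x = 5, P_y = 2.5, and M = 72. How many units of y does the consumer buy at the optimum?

y* = 4.2667

This is Cobb-Douglas in (x−10, y−2): tangency gives 2/3·P_y·(y−2) = 1/3·P_x·(x−10).
After buying the subsistence bundle (10, 2), a share 2/3 of the remaining income goes to x: x* = 10 + 2/3·(M − 10P_x − 2P_y)/P_x.
Discretionary income = 72 − 10·5 − 2·2.5 = 17; y* = 2 + 1/3·17/2.5 = 4.2667.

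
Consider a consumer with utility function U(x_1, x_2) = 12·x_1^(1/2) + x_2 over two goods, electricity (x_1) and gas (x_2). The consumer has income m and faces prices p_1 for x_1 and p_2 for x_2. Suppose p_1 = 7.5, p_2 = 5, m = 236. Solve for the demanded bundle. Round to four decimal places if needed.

Set MRS = p_1/p_2: 6·x_1^(−1/2) = p_1/p_2.
Solve: √x_1 = 6·p_2/p_1, so x_1*(p_1,p_2) = (6·p_2/p_1)², and x_2* = (m − p_1·x_1*)/p_2.
Plugging in: x_1* = (6·5/7.5)² = 16, x_2* = 23.2.

x_1* = 16, x_2* = 23.2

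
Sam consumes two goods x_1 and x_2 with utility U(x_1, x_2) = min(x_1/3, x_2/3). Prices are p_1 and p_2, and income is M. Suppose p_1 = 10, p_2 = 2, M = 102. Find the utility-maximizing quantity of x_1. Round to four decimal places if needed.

With perfect complements, no substitution: consume in ratio x_1:x_2 = 3:3.
Budget: p_1·x_1 + p_2·x_1 = M, so (3·p_1 + 3·p_2)·x_1 = 3·M.
Demand: x_1*(p_1,p_2,M) = 3·M/(3·p_1 + 3·p_2), x_2* = 3·M/(3·p_1 + 3·p_2).
Here 3·10 + 3·2 = 36, giving x_1* = 8.5.

x_1* = 8.5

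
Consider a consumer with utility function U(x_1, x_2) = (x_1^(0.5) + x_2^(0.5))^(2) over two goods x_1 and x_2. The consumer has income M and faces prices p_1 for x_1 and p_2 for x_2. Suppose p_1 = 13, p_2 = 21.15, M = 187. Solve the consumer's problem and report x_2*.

MU_x_1 ∝ x_1^(-0.5), MU_x_2 ∝ x_2^(-0.5), so MRS = (x_2/x_1)^(0.5) = p_1/p_2.
Solve for the ratio: x_2/x_1 = [p_1/p_2]^(2).
Substitute x_2 = (x_2/x_1)·x_1 into the budget: x_1* = M/(p_1 + p_2·(x_2/x_1)).
Numerically x_2/x_1 = 0.377803, so x_1* = 187/(13 + 21.15·0.377803) = 8.9088 and x_2* = 0.377803·8.9088 = 3.3658.

x_2* = 3.3658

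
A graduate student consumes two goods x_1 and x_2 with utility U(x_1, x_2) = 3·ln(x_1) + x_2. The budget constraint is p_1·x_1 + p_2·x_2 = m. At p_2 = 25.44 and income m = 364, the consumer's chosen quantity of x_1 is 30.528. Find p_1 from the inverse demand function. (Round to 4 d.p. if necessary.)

MU_x_1 = 3/x_1, MU_x_2 = 1. Tangency: 3/x_1 = p_1/p_2.
So x_1*(p_1,p_2) = 3·p_2/p_1, independent of income; and x_2* = (m − 3·p_2)/p_2.
Set x_1* = 30.528 in the demand function and solve for p_1: p_1 = 2.5.

p_1 = 2.5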